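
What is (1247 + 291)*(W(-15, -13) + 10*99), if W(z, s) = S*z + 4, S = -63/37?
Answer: 58017974/37 ≈ 1.5681e+6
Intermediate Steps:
S = -63/37 (S = -63*1/37 = -63/37 ≈ -1.7027)
W(z, s) = 4 - 63*z/37 (W(z, s) = -63*z/37 + 4 = 4 - 63*z/37)
(1247 + 291)*(W(-15, -13) + 10*99) = (1247 + 291)*((4 - 63/37*(-15)) + 10*99) = 1538*((4 + 945/37) + 990) = 1538*(1093/37 + 990) = 1538*(37723/37) = 58017974/37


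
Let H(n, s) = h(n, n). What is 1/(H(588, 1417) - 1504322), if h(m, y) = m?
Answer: -1/1503734 ≈ -6.6501e-7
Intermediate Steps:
H(n, s) = n
1/(H(588, 1417) - 1504322) = 1/(588 - 1504322) = 1/(-1503734) = -1/1503734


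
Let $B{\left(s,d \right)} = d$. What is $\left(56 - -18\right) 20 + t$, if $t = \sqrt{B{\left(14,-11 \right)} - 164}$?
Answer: $1480 + 5 i \sqrt{7} \approx 1480.0 + 13.229 i$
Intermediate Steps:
$t = 5 i \sqrt{7}$ ($t = \sqrt{-11 - 164} = \sqrt{-175} = 5 i \sqrt{7} \approx 13.229 i$)
$\left(56 - -18\right) 20 + t = \left(56 - -18\right) 20 + 5 i \sqrt{7} = \left(56 + 18\right) 20 + 5 i \sqrt{7} = 74 \cdot 20 + 5 i \sqrt{7} = 1480 + 5 i \sqrt{7}$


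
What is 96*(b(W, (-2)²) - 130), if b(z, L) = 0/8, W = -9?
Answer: -12480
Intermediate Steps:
b(z, L) = 0 (b(z, L) = 0*(⅛) = 0)
96*(b(W, (-2)²) - 130) = 96*(0 - 130) = 96*(-130) = -12480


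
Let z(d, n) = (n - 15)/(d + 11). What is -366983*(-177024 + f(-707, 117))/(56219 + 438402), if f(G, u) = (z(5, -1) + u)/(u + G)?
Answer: 19164636869654/145913195 ≈ 1.3134e+5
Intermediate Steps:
z(d, n) = (-15 + n)/(11 + d)
f(G, u) = (-1 + u)/(G + u) (f(G, u) = ((-15 - 1)/(11 + 5) + u)/(u + G) = (-16/16 + u)/(G + u) = ((1/16)*(-16) + u)/(G + u) = (-1 + u)/(G + u))
-366983*(-177024 + f(-707, 117))/(56219 + 438402) = -366983*(-177024 + (-1 + 117)/(-707 + 117))/(56219 + 438402) = -366983/(494621/(-177024 + 116/(-590))) = -366983/(494621/(-177024 - 1/590*116)) = -366983/(494621/(-177024 - 58/295)) = -366983/(494621/(-52222138/295)) = -366983/(494621*(-295/52222138)) = -366983/(-145913195/52222138) = -366983*(-52222138/145913195) = 19164636869654/145913195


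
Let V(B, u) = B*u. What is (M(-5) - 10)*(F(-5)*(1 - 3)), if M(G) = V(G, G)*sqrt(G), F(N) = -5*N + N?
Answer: 400 - 1000*I*sqrt(5) ≈ 400.0 - 2236.1*I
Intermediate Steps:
F(N) = -4*N
M(G) = G**(5/2) (M(G) = (G*G)*sqrt(G) = G**2*sqrt(G) = G**(5/2))
(M(-5) - 10)*(F(-5)*(1 - 3)) = ((-5)**(5/2) - 10)*((-4*(-5))*(1 - 3)) = (25*I*sqrt(5) - 10)*(20*(-2)) = (-10 + 25*I*sqrt(5))*(-40) = 400 - 1000*I*sqrt(5)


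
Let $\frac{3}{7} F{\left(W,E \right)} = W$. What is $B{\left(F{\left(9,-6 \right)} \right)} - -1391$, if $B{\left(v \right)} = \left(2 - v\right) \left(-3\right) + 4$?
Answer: $1452$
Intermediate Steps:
$F{\left(W,E \right)} = \frac{7 W}{3}$
$B{\left(v \right)} = -2 + 3 v$ ($B{\left(v \right)} = \left(-6 + 3 v\right) + 4 = -2 + 3 v$)
$B{\left(F{\left(9,-6 \right)} \right)} - -1391 = \left(-2 + 3 \cdot \frac{7}{3} \cdot 9\right) - -1391 = \left(-2 + 3 \cdot 21\right) + 1391 = \left(-2 + 63\right) + 1391 = 61 + 1391 = 1452$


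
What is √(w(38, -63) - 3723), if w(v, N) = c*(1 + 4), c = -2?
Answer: I*√3733 ≈ 61.098*I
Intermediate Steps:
w(v, N) = -10 (w(v, N) = -2*(1 + 4) = -2*5 = -10)
√(w(38, -63) - 3723) = √(-10 - 3723) = √(-3733) = I*√3733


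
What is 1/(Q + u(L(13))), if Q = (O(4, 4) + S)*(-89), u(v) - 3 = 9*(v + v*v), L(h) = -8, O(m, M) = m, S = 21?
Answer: -1/1718 ≈ -0.00058207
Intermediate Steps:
u(v) = 3 + 9*v + 9*v**2 (u(v) = 3 + 9*(v + v*v) = 3 + 9*(v + v**2) = 3 + (9*v + 9*v**2) = 3 + 9*v + 9*v**2)
Q = -2225 (Q = (4 + 21)*(-89) = 25*(-89) = -2225)
1/(Q + u(L(13))) = 1/(-2225 + (3 + 9*(-8) + 9*(-8)**2)) = 1/(-2225 + (3 - 72 + 9*64)) = 1/(-2225 + (3 - 72 + 576)) = 1/(-2225 + 507) = 1/(-1718) = -1/1718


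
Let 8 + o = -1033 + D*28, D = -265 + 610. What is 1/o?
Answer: 1/8619 ≈ 0.00011602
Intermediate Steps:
D = 345
o = 8619 (o = -8 + (-1033 + 345*28) = -8 + (-1033 + 9660) = -8 + 8627 = 8619)
1/o = 1/8619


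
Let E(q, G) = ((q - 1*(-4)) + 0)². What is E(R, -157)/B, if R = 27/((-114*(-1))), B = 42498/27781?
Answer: 720111301/61367112 ≈ 11.734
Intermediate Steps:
B = 42498/27781 (B = 42498*(1/27781) = 42498/27781 ≈ 1.5298)
R = 9/38 (R = 27/114 = 27*(1/114) = 9/38 ≈ 0.23684)
E(q, G) = (4 + q)² (E(q, G) = ((q + 4) + 0)² = ((4 + q) + 0)² = (4 + q)²)
E(R, -157)/B = (4 + 9/38)²/(42498/27781) = (161/38)²*(27781/42498) = (25921/1444)*(27781/42498) = 720111301/61367112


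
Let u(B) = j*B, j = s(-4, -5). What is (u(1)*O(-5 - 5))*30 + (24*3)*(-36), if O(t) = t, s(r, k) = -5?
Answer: -1092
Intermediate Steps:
j = -5
u(B) = -5*B
(u(1)*O(-5 - 5))*30 + (24*3)*(-36) = ((-5*1)*(-5 - 5))*30 + (24*3)*(-36) = -5*(-10)*30 + 72*(-36) = 50*30 - 2592 = 1500 - 2592 = -1092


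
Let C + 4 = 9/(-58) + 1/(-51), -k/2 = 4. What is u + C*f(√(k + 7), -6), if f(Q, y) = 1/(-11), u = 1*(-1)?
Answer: -20189/32538 ≈ -0.62047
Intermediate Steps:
k = -8 (k = -2*4 = -8)
u = -1
f(Q, y) = -1/11
C = -12349/2958 (C = -4 + (9/(-58) + 1/(-51)) = -4 + (9*(-1/58) + 1*(-1/51)) = -4 + (-9/58 - 1/51) = -4 - 517/2958 = -12349/2958 ≈ -4.1748)
u + C*f(√(k + 7), -6) = -1 - 12349/2958*(-1/11) = -1 + 12349/32538 = -20189/32538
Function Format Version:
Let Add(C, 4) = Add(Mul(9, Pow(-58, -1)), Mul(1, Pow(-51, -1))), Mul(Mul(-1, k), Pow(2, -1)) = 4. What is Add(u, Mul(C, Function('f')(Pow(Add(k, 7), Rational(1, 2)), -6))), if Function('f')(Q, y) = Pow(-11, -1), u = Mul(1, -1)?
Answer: Rational(-20189, 32538) ≈ -0.62047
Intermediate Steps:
k = -8 (k = Mul(-2, 4) = -8)
u = -1
Function('f')(Q, y) = Rational(-1, 11)
C = Rational(-12349, 2958) (C = Add(-4, Add(Mul(9, Pow(-58, -1)), Mul(1, Pow(-51, -1)))) = Add(-4, Add(Mul(9, Rational(-1, 58)), Mul(1, Rational(-1, 51)))) = Add(-4, Add(Rational(-9, 58), Rational(-1, 51))) = Add(-4, Rational(-517, 2958)) = Rational(-12349, 2958) ≈ -4.1748)
Add(u, Mul(C, Function('f')(Pow(Add(k, 7), Rational(1, 2)), -6))) = Add(-1, Mul(Rational(-12349, 2958), Rational(-1, 11))) = Add(-1, Rational(12349, 32538)) = Rational(-20189, 32538)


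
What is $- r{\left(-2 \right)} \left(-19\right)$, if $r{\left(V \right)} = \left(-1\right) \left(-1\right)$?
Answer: $19$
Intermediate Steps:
$r{\left(V \right)} = 1$
$- r{\left(-2 \right)} \left(-19\right) = \left(-1\right) 1 \left(-19\right) = \left(-1\right) \left(-19\right) = 19$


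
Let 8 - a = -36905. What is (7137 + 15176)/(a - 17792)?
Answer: 22313/19121 ≈ 1.1669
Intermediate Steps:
a = 36913 (a = 8 - 1*(-36905) = 8 + 36905 = 36913)
(7137 + 15176)/(a - 17792) = (7137 + 15176)/(36913 - 17792) = 22313/19121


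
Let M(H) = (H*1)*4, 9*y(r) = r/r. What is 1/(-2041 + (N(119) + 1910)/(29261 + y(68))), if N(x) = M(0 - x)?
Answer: -131675/268742222 ≈ -0.00048997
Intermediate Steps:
y(r) = ⅑ (y(r) = (r/r)/9 = (⅑)*1 = ⅑)
M(H) = 4*H (M(H) = H*4 = 4*H)
N(x) = -4*x (N(x) = 4*(0 - x) = 4*(-x) = -4*x)
1/(-2041 + (N(119) + 1910)/(29261 + y(68))) = 1/(-2041 + (-4*119 + 1910)/(29261 + ⅑)) = 1/(-2041 + (-476 + 1910)/(263350/9)) = 1/(-2041 + 1434*(9/263350)) = 1/(-2041 + 6453/131675) = 1/(-268742222/131675) = -131675/268742222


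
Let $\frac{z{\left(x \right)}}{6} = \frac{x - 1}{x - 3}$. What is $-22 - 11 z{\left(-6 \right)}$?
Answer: $- \frac{220}{3} \approx -73.333$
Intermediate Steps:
$z{\left(x \right)} = \frac{6 \left(-1 + x\right)}{-3 + x}$ ($z{\left(x \right)} = 6 \frac{x - 1}{x - 3} = 6 \frac{-1 + x}{-3 + x} = \frac{6 \left(-1 + x\right)}{-3 + x}$)
$-22 - 11 z{\left(-6 \right)} = -22 - 11 \frac{6 \left(-1 - 6\right)}{-3 - 6} = -22 - 11 \cdot 6 \frac{1}{-9} \left(-7\right) = -22 - 11 \cdot 6 \left(- \frac{1}{9}\right) \left(-7\right) = -22 - \frac{154}{3} = - \frac{220}{3}$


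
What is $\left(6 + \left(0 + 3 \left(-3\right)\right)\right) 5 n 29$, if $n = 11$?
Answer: $-4785$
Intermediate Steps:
$\left(6 + \left(0 + 3 \left(-3\right)\right)\right) 5 n 29 = \left(6 + \left(0 + 3 \left(-3\right)\right)\right) 5 \cdot 11 \cdot 29 = \left(6 + \left(0 - 9\right)\right) 5 \cdot 11 \cdot 29 = \left(6 - 9\right) 5 \cdot 11 \cdot 29 = \left(-3\right) 5 \cdot 11 \cdot 29 = \left(-15\right) 11 \cdot 29 = \left(-165\right) 29 = -4785$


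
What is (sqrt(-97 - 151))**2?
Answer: -248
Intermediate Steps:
(sqrt(-97 - 151))**2 = (sqrt(-248))**2 = (2*I*sqrt(62))**2 = -248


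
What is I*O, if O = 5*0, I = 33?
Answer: 0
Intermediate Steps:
O = 0
I*O = 33*0 = 0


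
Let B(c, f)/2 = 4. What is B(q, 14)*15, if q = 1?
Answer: 120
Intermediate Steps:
B(c, f) = 8 (B(c, f) = 2*4 = 8)
B(q, 14)*15 = 8*15 = 120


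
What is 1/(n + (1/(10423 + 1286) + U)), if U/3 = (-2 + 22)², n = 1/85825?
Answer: 1004924925/1205910007534 ≈ 0.00083333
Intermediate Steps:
n = 1/85825 ≈ 1.1652e-5
U = 1200 (U = 3*(-2 + 22)² = 3*20² = 3*400 = 1200)
1/(n + (1/(10423 + 1286) + U)) = 1/(1/85825 + (1/(10423 + 1286) + 1200)) = 1/(1/85825 + (1/11709 + 1200)) = 1/(1/85825 + 14050801/11709) = 1/(1205910007534/1004924925) = 1004924925/1205910007534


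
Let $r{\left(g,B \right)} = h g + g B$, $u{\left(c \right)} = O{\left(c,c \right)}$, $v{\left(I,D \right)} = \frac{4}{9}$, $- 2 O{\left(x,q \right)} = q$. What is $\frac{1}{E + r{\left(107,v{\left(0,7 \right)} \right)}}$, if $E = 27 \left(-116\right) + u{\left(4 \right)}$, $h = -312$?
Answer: $- \frac{9}{328234} \approx -2.7419 \cdot 10^{-5}$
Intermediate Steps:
$O{\left(x,q \right)} = - \frac{q}{2}$
$v{\left(I,D \right)} = \frac{4}{9}$ ($v{\left(I,D \right)} = 4 \cdot \frac{1}{9} = \frac{4}{9}$)
$u{\left(c \right)} = - \frac{c}{2}$
$r{\left(g,B \right)} = - 312 g + B g$ ($r{\left(g,B \right)} = - 312 g + g B = - 312 g + B g$)
$E = -3134$ ($E = 27 \left(-116\right) - 2 = -3132 - 2 = -3134$)
$\frac{1}{E + r{\left(107,v{\left(0,7 \right)} \right)}} = \frac{1}{-3134 + 107 \left(-312 + \frac{4}{9}\right)} = \frac{1}{-3134 + 107 \left(- \frac{2804}{9}\right)} = \frac{1}{-3134 - \frac{300028}{9}} = \frac{1}{- \frac{328234}{9}} = - \frac{9}{328234}$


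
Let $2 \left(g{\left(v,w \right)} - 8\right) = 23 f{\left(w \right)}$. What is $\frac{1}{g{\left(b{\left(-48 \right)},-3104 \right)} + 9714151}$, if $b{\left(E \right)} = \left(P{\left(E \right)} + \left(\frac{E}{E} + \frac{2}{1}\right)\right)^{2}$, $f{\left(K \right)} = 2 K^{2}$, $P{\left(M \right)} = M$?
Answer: $\frac{1}{231314927} \approx 4.3231 \cdot 10^{-9}$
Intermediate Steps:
$b{\left(E \right)} = \left(3 + E\right)^{2}$ ($b{\left(E \right)} = \left(E + \left(\frac{E}{E} + \frac{2}{1}\right)\right)^{2} = \left(E + \left(1 + 2 \cdot 1\right)\right)^{2} = \left(E + \left(1 + 2\right)\right)^{2} = \left(E + 3\right)^{2} = \left(3 + E\right)^{2}$)
$g{\left(v,w \right)} = 8 + 23 w^{2}$ ($g{\left(v,w \right)} = 8 + \frac{23 \cdot 2 w^{2}}{2} = 8 + \frac{46 w^{2}}{2} = 8 + 23 w^{2}$)
$\frac{1}{g{\left(b{\left(-48 \right)},-3104 \right)} + 9714151} = \frac{1}{\left(8 + 23 \left(-3104\right)^{2}\right) + 9714151} = \frac{1}{\left(8 + 23 \cdot 9634816\right) + 9714151} = \frac{1}{\left(8 + 221600768\right) + 9714151} = \frac{1}{221600776 + 9714151} = \frac{1}{231314927}$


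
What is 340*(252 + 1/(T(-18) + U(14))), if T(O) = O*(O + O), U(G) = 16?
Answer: 14222965/166 ≈ 85681.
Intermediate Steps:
T(O) = 2*O² (T(O) = O*(2*O) = 2*O²)
340*(252 + 1/(T(-18) + U(14))) = 340*(252 + 1/(2*(-18)² + 16)) = 340*(252 + 1/(2*324 + 16)) = 340*(252 + 1/(648 + 16)) = 340*(252 + 1/664) = 340*(167329/664) = 14222965/166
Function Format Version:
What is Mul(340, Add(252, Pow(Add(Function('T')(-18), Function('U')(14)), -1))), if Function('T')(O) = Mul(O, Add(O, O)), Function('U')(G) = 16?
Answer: Rational(14222965, 166) ≈ 85681.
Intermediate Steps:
Function('T')(O) = Mul(2, Pow(O, 2)) (Function('T')(O) = Mul(O, Mul(2, O)) = Mul(2, Pow(O, 2)))
Mul(340, Add(252, Pow(Add(Function('T')(-18), Function('U')(14)), -1))) = Mul(340, Add(252, Pow(Add(Mul(2, Pow(-18, 2)), 16), -1))) = Mul(340, Add(252, Pow(Add(Mul(2, 324), 16), -1))) = Mul(340, Add(252, Pow(Add(648, 16), -1))) = Mul(340, Add(252, Pow(664, -1))) = Mul(340, Add(252, Rational(1, 664))) = Mul(340, Rational(167329, 664)) = Rational(14222965, 166)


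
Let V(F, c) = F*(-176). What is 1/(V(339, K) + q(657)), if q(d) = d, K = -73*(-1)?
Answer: -1/59007 ≈ -1.6947e-5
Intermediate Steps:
K = 73
V(F, c) = -176*F
1/(V(339, K) + q(657)) = 1/(-176*339 + 657) = 1/(-59664 + 657) = 1/(-59007) = -1/59007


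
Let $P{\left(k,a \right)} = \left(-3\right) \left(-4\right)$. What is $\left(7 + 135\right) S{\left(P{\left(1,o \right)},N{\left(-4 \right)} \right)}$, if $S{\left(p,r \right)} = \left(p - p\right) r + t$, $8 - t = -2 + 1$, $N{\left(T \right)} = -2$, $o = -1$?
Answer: $1278$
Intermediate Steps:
$P{\left(k,a \right)} = 12$
$t = 9$ ($t = 8 - \left(-2 + 1\right) = 8 - -1 = 8 + 1 = 9$)
$S{\left(p,r \right)} = 9$ ($S{\left(p,r \right)} = \left(p - p\right) r + 9 = 0 r + 9 = 0 + 9 = 9$)
$\left(7 + 135\right) S{\left(P{\left(1,o \right)},N{\left(-4 \right)} \right)} = \left(7 + 135\right) 9 = 142 \cdot 9 = 1278$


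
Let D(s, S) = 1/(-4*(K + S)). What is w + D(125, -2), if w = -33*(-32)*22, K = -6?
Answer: 743425/32 ≈ 23232.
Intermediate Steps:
D(s, S) = 1/(24 - 4*S) (D(s, S) = 1/(-4*(-6 + S)) = 1/(24 - 4*S))
w = 23232 (w = 1056*22 = 23232)
w + D(125, -2) = 23232 - 1/(-24 + 4*(-2)) = 23232 - 1/(-24 - 8) = 23232 - 1/(-32) = 23232 - 1*(-1/32) = 23232 + 1/32 = 743425/32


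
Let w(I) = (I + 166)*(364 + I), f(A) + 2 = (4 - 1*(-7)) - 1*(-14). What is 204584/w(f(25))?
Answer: 204584/73143 ≈ 2.7970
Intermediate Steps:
f(A) = 23 (f(A) = -2 + ((4 - 1*(-7)) - 1*(-14)) = -2 + ((4 + 7) + 14) = -2 + (11 + 14) = -2 + 25 = 23)
w(I) = (166 + I)*(364 + I)
204584/w(f(25)) = 204584/(60424 + 23² + 530*23) = 204584/(60424 + 529 + 12190) = 204584/73143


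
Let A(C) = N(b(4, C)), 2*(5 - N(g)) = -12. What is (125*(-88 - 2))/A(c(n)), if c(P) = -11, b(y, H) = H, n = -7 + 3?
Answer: -11250/11 ≈ -1022.7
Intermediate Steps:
n = -4
N(g) = 11 (N(g) = 5 - 1/2*(-12) = 5 + 6 = 11)
A(C) = 11
(125*(-88 - 2))/A(c(n)) = (125*(-88 - 2))/11 = (125*(-90))*(1/11) = -11250*1/11 = -11250/11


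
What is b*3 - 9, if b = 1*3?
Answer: 0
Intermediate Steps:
b = 3
b*3 - 9 = 3*3 - 9 = 9 - 9 = 0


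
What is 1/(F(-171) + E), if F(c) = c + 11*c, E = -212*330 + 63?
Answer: -1/71949 ≈ -1.3899e-5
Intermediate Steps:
E = -69897 (E = -69960 + 63 = -69897)
F(c) = 12*c
1/(F(-171) + E) = 1/(12*(-171) - 69897) = 1/(-2052 - 69897) = 1/(-71949) = -1/71949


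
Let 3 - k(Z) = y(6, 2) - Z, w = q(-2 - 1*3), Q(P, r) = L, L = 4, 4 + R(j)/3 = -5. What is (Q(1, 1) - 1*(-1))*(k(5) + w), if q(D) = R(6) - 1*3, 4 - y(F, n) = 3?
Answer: -115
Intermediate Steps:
R(j) = -27 (R(j) = -12 + 3*(-5) = -12 - 15 = -27)
y(F, n) = 1 (y(F, n) = 4 - 1*3 = 4 - 3 = 1)
Q(P, r) = 4
q(D) = -30 (q(D) = -27 - 1*3 = -27 - 3 = -30)
w = -30
k(Z) = 2 + Z (k(Z) = 3 - (1 - Z) = 3 + (-1 + Z) = 2 + Z)
(Q(1, 1) - 1*(-1))*(k(5) + w) = (4 - 1*(-1))*((2 + 5) - 30) = (4 + 1)*(7 - 30) = 5*(-23) = -115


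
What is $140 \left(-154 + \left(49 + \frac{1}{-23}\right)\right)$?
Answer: $- \frac{338240}{23} \approx -14706.0$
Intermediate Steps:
$140 \left(-154 + \left(49 + \frac{1}{-23}\right)\right) = 140 \left(-154 + \left(49 - \frac{1}{23}\right)\right) = 140 \left(-154 + \frac{1126}{23}\right) = 140 \left(- \frac{2416}{23}\right) = - \frac{338240}{23}$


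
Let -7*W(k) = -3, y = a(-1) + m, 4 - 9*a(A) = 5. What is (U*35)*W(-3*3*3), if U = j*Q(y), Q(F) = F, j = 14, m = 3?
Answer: 1820/3 ≈ 606.67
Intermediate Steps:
a(A) = -⅑ (a(A) = 4/9 - ⅑*5 = 4/9 - 5/9 = -⅑)
y = 26/9 (y = -⅑ + 3 = 26/9 ≈ 2.8889)
W(k) = 3/7 (W(k) = -⅐*(-3) = 3/7)
U = 364/9 (U = 14*(26/9) = 364/9 ≈ 40.444)
(U*35)*W(-3*3*3) = ((364/9)*35)*(3/7) = (12740/9)*(3/7) = 1820/3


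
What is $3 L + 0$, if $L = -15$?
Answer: $-45$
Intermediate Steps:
$3 L + 0 = 3 \left(-15\right) + 0 = -45 + 0 = -45$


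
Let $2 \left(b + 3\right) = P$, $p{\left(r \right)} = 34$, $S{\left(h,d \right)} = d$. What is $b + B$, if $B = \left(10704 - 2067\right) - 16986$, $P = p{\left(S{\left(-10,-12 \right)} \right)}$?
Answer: $-8335$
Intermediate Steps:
$P = 34$
$B = -8349$ ($B = 8637 - 16986 = -8349$)
$b = 14$ ($b = -3 + \frac{1}{2} \cdot 34 = -3 + 17 = 14$)
$b + B = 14 - 8349 = -8335$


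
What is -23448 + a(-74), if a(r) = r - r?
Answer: -23448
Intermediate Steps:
a(r) = 0
-23448 + a(-74) = -23448 + 0 = -23448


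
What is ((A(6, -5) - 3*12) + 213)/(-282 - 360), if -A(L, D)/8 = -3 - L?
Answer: -83/214 ≈ -0.38785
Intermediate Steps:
A(L, D) = 24 + 8*L (A(L, D) = -8*(-3 - L) = 24 + 8*L)
((A(6, -5) - 3*12) + 213)/(-282 - 360) = (((24 + 8*6) - 3*12) + 213)/(-282 - 360) = (((24 + 48) - 36) + 213)/(-642) = ((72 - 36) + 213)*(-1/642) = (36 + 213)*(-1/642) = 249*(-1/642) = -83/214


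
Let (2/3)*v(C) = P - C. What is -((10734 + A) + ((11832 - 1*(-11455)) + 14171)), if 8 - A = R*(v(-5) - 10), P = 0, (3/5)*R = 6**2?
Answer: -48350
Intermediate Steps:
R = 60 (R = (5/3)*6**2 = (5/3)*36 = 60)
v(C) = -3*C/2 (v(C) = 3*(0 - C)/2 = 3*(-C)/2 = -3*C/2)
A = 158 (A = 8 - 60*(-3/2*(-5) - 10) = 8 - 60*(15/2 - 10) = 8 - 60*(-5)/2 = 8 - 1*(-150) = 8 + 150 = 158)
-((10734 + A) + ((11832 - 1*(-11455)) + 14171)) = -((10734 + 158) + ((11832 - 1*(-11455)) + 14171)) = -(10892 + ((11832 + 11455) + 14171)) = -(10892 + (23287 + 14171)) = -(10892 + 37458) = -1*48350 = -48350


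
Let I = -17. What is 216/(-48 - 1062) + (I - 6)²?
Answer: 97829/185 ≈ 528.81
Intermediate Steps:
216/(-48 - 1062) + (I - 6)² = 216/(-48 - 1062) + (-17 - 6)² = 216/(-1110) + (-23)² = 216*(-1/1110) + 529 = -36/185 + 529 = 97829/185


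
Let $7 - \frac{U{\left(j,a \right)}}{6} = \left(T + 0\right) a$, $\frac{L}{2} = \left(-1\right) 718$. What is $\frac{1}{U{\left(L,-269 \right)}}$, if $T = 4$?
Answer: $\frac{1}{6498} \approx 0.00015389$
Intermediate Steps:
$L = -1436$ ($L = 2 \left(\left(-1\right) 718\right) = 2 \left(-718\right) = -1436$)
$U{\left(j,a \right)} = 42 - 24 a$ ($U{\left(j,a \right)} = 42 - 6 \left(4 + 0\right) a = 42 - 6 \cdot 4 a = 42 - 24 a$)
$\frac{1}{U{\left(L,-269 \right)}} = \frac{1}{42 - -6456} = \frac{1}{42 + 6456} = \frac{1}{6498}$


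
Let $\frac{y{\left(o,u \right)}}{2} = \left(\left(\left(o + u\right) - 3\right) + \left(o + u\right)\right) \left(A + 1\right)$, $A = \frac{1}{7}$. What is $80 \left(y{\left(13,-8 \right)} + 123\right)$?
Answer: $11120$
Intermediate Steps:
$A = \frac{1}{7} \approx 0.14286$
$y{\left(o,u \right)} = - \frac{48}{7} + \frac{32 o}{7} + \frac{32 u}{7}$ ($y{\left(o,u \right)} = 2 \left(\left(\left(o + u\right) - 3\right) + \left(o + u\right)\right) \left(\frac{1}{7} + 1\right) = 2 \left(\left(-3 + o + u\right) + \left(o + u\right)\right) \frac{8}{7} = 2 \left(-3 + 2 o + 2 u\right) \frac{8}{7} = 2 \left(- \frac{24}{7} + \frac{16 o}{7} + \frac{16 u}{7}\right) = - \frac{48}{7} + \frac{32 o}{7} + \frac{32 u}{7}$)
$80 \left(y{\left(13,-8 \right)} + 123\right) = 80 \left(\left(- \frac{48}{7} + \frac{32}{7} \cdot 13 + \frac{32}{7} \left(-8\right)\right) + 123\right) = 80 \left(\left(- \frac{48}{7} + \frac{416}{7} - \frac{256}{7}\right) + 123\right) = 80 \left(16 + 123\right) = 80 \cdot 139 = 11120$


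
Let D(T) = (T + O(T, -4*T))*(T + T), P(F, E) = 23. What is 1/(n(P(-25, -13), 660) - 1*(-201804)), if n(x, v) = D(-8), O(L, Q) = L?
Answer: 1/202060 ≈ 4.9490e-6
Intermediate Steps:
D(T) = 4*T² (D(T) = (T + T)*(T + T) = (2*T)*(2*T) = 4*T²)
n(x, v) = 256 (n(x, v) = 4*(-8)² = 4*64 = 256)
1/(n(P(-25, -13), 660) - 1*(-201804)) = 1/(256 - 1*(-201804)) = 1/(256 + 201804) = 1/202060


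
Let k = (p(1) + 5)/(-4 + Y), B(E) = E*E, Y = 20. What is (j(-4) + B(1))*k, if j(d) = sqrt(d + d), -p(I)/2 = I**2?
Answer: 3/16 + 3*I*sqrt(2)/8 ≈ 0.1875 + 0.53033*I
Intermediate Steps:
p(I) = -2*I**2
B(E) = E**2
k = 3/16 (k = (-2*1**2 + 5)/(-4 + 20) = (-2*1 + 5)/16 = (-2 + 5)*(1/16) = 3*(1/16) = 3/16 ≈ 0.18750)
j(d) = sqrt(2)*sqrt(d) (j(d) = sqrt(2*d) = sqrt(2)*sqrt(d))
(j(-4) + B(1))*k = (sqrt(2)*sqrt(-4) + 1**2)*(3/16) = (sqrt(2)*(2*I) + 1)*(3/16) = (2*I*sqrt(2) + 1)*(3/16) = (1 + 2*I*sqrt(2))*(3/16) = 3/16 + 3*I*sqrt(2)/8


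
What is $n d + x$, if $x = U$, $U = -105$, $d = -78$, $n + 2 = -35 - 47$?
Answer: $6447$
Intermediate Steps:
$n = -84$ ($n = -2 - 82 = -84$)
$x = -105$
$n d + x = \left(-84\right) \left(-78\right) - 105 = 6552 - 105 = 6447$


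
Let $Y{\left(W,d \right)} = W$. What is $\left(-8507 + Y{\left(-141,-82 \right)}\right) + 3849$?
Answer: $-4799$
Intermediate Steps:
$\left(-8507 + Y{\left(-141,-82 \right)}\right) + 3849 = \left(-8507 - 141\right) + 3849 = -8648 + 3849 = -4799$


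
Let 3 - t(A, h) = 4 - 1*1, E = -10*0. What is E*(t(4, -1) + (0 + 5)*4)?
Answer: 0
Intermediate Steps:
E = 0
t(A, h) = 0 (t(A, h) = 3 - (4 - 1*1) = 3 - (4 - 1) = 3 - 1*3 = 3 - 3 = 0)
E*(t(4, -1) + (0 + 5)*4) = 0*(0 + (0 + 5)*4) = 0*(0 + 5*4) = 0*(0 + 20) = 0*20 = 0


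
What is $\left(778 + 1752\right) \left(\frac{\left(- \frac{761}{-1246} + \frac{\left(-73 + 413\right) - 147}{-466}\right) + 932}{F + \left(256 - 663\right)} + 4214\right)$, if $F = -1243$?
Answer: $\frac{1547393580135}{145159} \approx 1.066 \cdot 10^{7}$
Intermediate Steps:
$\left(778 + 1752\right) \left(\frac{\left(- \frac{761}{-1246} + \frac{\left(-73 + 413\right) - 147}{-466}\right) + 932}{F + \left(256 - 663\right)} + 4214\right) = \left(778 + 1752\right) \left(\frac{\left(- \frac{761}{-1246} + \frac{\left(-73 + 413\right) - 147}{-466}\right) + 932}{-1243 + \left(256 - 663\right)} + 4214\right) = 2530 \left(\frac{\left(\left(-761\right) \left(- \frac{1}{1246}\right) + \left(340 - 147\right) \left(- \frac{1}{466}\right)\right) + 932}{-1243 + \left(256 - 663\right)} + 4214\right) = 2530 \left(\frac{\left(\frac{761}{1246} + 193 \left(- \frac{1}{466}\right)\right) + 932}{-1243 - 407} + 4214\right) = 2530 \left(\frac{\left(\frac{761}{1246} - \frac{193}{466}\right) + 932}{-1650} + 4214\right) = 2530 \left(\left(\frac{28537}{145159} + 932\right) \left(- \frac{1}{1650}\right) + 4214\right) = 2530 \left(\frac{135316725}{145159} \left(- \frac{1}{1650}\right) + 4214\right) = 2530 \left(- \frac{1804223}{3193498} + 4214\right) = 2530 \cdot \frac{13455596349}{3193498} = \frac{1547393580135}{145159}$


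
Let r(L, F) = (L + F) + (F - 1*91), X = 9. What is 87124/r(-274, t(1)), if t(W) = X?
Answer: -87124/347 ≈ -251.08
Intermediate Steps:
t(W) = 9
r(L, F) = -91 + L + 2*F (r(L, F) = (F + L) + (F - 91) = (F + L) + (-91 + F) = -91 + L + 2*F)
87124/r(-274, t(1)) = 87124/(-91 - 274 + 2*9) = 87124/(-91 - 274 + 18) = 87124/(-347) = 87124*(-1/347) = -87124/347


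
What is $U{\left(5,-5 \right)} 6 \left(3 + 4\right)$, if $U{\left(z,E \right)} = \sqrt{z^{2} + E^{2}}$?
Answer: $210 \sqrt{2} \approx 296.98$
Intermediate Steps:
$U{\left(z,E \right)} = \sqrt{E^{2} + z^{2}}$
$U{\left(5,-5 \right)} 6 \left(3 + 4\right) = \sqrt{\left(-5\right)^{2} + 5^{2}} \cdot 6 \left(3 + 4\right) = \sqrt{25 + 25} \cdot 6 \cdot 7 = \sqrt{50} \cdot 42 = 5 \sqrt{2} \cdot 42 = 210 \sqrt{2}$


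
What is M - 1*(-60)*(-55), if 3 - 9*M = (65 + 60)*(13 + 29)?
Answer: -3883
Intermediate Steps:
M = -583 (M = ⅓ - (65 + 60)*(13 + 29)/9 = ⅓ - 125*42/9 = ⅓ - ⅑*5250 = ⅓ - 1750/3 = -583)
M - 1*(-60)*(-55) = -583 - 1*(-60)*(-55) = -583 + 60*(-55) = -583 - 3300 = -3883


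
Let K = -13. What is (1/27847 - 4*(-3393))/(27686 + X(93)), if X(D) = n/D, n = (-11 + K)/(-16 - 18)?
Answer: 199174108595/406302377522 ≈ 0.49021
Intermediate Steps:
n = 12/17 (n = (-11 - 13)/(-16 - 18) = -24/(-34) = -24*(-1/34) = 12/17 ≈ 0.70588)
X(D) = 12/(17*D)
(1/27847 - 4*(-3393))/(27686 + X(93)) = (1/27847 - 4*(-3393))/(27686 + (12/17)/93) = (1/27847 + 13572)/(27686 + (12/17)*(1/93)) = 377939485/(27847*(27686 + 4/527)) = 377939485/(27847*(14590526/527)) = (377939485/27847)*(527/14590526) = 199174108595/406302377522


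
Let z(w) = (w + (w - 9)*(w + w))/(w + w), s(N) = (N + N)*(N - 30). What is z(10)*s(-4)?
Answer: 408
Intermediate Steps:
s(N) = 2*N*(-30 + N) (s(N) = (2*N)*(-30 + N) = 2*N*(-30 + N))
z(w) = (w + 2*w*(-9 + w))/(2*w) (z(w) = (w + (-9 + w)*(2*w))/((2*w)) = (w + 2*w*(-9 + w))*(1/(2*w)) = (w + 2*w*(-9 + w))/(2*w))
z(10)*s(-4) = (-17/2 + 10)*(2*(-4)*(-30 - 4)) = 3*(2*(-4)*(-34))/2 = (3/2)*272 = 408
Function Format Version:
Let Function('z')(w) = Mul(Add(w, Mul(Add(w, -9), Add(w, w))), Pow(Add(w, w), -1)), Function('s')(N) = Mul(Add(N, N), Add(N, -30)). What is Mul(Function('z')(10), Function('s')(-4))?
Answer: 408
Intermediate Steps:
Function('s')(N) = Mul(2, N, Add(-30, N)) (Function('s')(N) = Mul(Mul(2, N), Add(-30, N)) = Mul(2, N, Add(-30, N)))
Function('z')(w) = Mul(Rational(1, 2), Pow(w, -1), Add(w, Mul(2, w, Add(-9, w)))) (Function('z')(w) = Mul(Add(w, Mul(Add(-9, w), Mul(2, w))), Pow(Mul(2, w), -1)) = Mul(Add(w, Mul(2, w, Add(-9, w))), Mul(Rational(1, 2), Pow(w, -1))) = Mul(Rational(1, 2), Pow(w, -1), Add(w, Mul(2, w, Add(-9, w)))))
Mul(Function('z')(10), Function('s')(-4)) = Mul(Add(Rational(-17, 2), 10), Mul(2, -4, Add(-30, -4))) = Mul(Rational(3, 2), Mul(2, -4, -34)) = Mul(Rational(3, 2), 272) = 408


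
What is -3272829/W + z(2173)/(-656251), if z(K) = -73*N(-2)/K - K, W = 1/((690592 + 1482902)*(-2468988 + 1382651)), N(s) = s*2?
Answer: 11019858968684547672597071463/1426033423 ≈ 7.7276e+18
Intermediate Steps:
N(s) = 2*s
W = -1/2361146951478 (W = 1/(2173494*(-1086337)) = 1/(-2361146951478) = -1/2361146951478 ≈ -4.2352e-13)
z(K) = -K + 292/K (z(K) = -73*2*(-2)/K - K = -(-292)/K - K = 292/K - K = -K + 292/K)
-3272829/W + z(2173)/(-656251) = -3272829/(-1/2361146951478) + (-1*2173 + 292/2173)/(-656251) = -3272829*(-2361146951478) + (-2173 + 292*(1/2173))*(-1/656251) = 7727630216058791262 + (-2173 + 292/2173)*(-1/656251) = 7727630216058791262 - 4721637/2173*(-1/656251) = 7727630216058791262 + 4721637/1426033423 = 11019858968684547672597071463/1426033423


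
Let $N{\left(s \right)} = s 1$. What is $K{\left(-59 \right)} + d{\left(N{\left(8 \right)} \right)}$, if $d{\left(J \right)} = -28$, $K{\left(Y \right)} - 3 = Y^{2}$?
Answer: $3456$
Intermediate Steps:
$K{\left(Y \right)} = 3 + Y^{2}$
$N{\left(s \right)} = s$
$K{\left(-59 \right)} + d{\left(N{\left(8 \right)} \right)} = \left(3 + \left(-59\right)^{2}\right) - 28 = \left(3 + 3481\right) - 28 = 3484 - 28 = 3456$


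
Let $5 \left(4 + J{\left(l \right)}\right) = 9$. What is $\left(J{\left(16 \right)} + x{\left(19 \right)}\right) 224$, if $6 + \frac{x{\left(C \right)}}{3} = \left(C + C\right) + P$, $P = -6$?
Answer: $\frac{84896}{5} \approx 16979.0$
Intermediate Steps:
$x{\left(C \right)} = -36 + 6 C$ ($x{\left(C \right)} = -18 + 3 \left(\left(C + C\right) - 6\right) = -18 + 3 \left(2 C - 6\right) = -18 + 3 \left(-6 + 2 C\right) = -18 + \left(-18 + 6 C\right) = -36 + 6 C$)
$J{\left(l \right)} = - \frac{11}{5}$ ($J{\left(l \right)} = -4 + \frac{1}{5} \cdot 9 = -4 + \frac{9}{5} = - \frac{11}{5}$)
$\left(J{\left(16 \right)} + x{\left(19 \right)}\right) 224 = \left(- \frac{11}{5} + \left(-36 + 6 \cdot 19\right)\right) 224 = \left(- \frac{11}{5} + \left(-36 + 114\right)\right) 224 = \left(- \frac{11}{5} + 78\right) 224 = \frac{379}{5} \cdot 224 = \frac{84896}{5}$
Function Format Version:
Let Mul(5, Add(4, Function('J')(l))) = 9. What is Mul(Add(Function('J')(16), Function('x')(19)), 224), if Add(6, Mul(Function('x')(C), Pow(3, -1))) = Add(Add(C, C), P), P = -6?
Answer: Rational(84896, 5) ≈ 16979.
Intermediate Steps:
Function('x')(C) = Add(-36, Mul(6, C)) (Function('x')(C) = Add(-18, Mul(3, Add(Add(C, C), -6))) = Add(-18, Mul(3, Add(Mul(2, C), -6))) = Add(-18, Mul(3, Add(-6, Mul(2, C)))) = Add(-18, Add(-18, Mul(6, C))) = Add(-36, Mul(6, C)))
Function('J')(l) = Rational(-11, 5) (Function('J')(l) = Add(-4, Mul(Rational(1, 5), 9)) = Add(-4, Rational(9, 5)) = Rational(-11, 5))
Mul(Add(Function('J')(16), Function('x')(19)), 224) = Mul(Add(Rational(-11, 5), Add(-36, Mul(6, 19))), 224) = Mul(Add(Rational(-11, 5), Add(-36, 114)), 224) = Mul(Add(Rational(-11, 5), 78), 224) = Mul(Rational(379, 5), 224) = Rational(84896, 5)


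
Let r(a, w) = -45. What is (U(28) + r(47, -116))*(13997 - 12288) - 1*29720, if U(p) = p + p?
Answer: -10921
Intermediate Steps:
U(p) = 2*p
(U(28) + r(47, -116))*(13997 - 12288) - 1*29720 = (2*28 - 45)*(13997 - 12288) - 1*29720 = (56 - 45)*1709 - 29720 = 11*1709 - 29720 = 18799 - 29720 = -10921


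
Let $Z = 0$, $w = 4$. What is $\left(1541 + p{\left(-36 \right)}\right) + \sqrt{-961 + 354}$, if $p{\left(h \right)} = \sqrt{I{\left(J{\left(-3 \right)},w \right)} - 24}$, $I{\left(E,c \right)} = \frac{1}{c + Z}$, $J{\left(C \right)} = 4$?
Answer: $1541 + i \sqrt{607} + \frac{i \sqrt{95}}{2} \approx 1541.0 + 29.511 i$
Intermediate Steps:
$I{\left(E,c \right)} = \frac{1}{c}$ ($I{\left(E,c \right)} = \frac{1}{c + 0} = \frac{1}{c}$)
$p{\left(h \right)} = \frac{i \sqrt{95}}{2}$ ($p{\left(h \right)} = \sqrt{\frac{1}{4} - 24} = \sqrt{- \frac{95}{4}} = \frac{i \sqrt{95}}{2}$)
$\left(1541 + p{\left(-36 \right)}\right) + \sqrt{-961 + 354} = \left(1541 + \frac{i \sqrt{95}}{2}\right) + \sqrt{-961 + 354} = \left(1541 + \frac{i \sqrt{95}}{2}\right) + \sqrt{-607} = \left(1541 + \frac{i \sqrt{95}}{2}\right) + i \sqrt{607} = 1541 + i \sqrt{607} + \frac{i \sqrt{95}}{2}$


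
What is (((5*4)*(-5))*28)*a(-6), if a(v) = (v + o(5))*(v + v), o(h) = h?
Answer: -33600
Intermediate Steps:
a(v) = 2*v*(5 + v) (a(v) = (v + 5)*(v + v) = (5 + v)*(2*v) = 2*v*(5 + v))
(((5*4)*(-5))*28)*a(-6) = (((5*4)*(-5))*28)*(2*(-6)*(5 - 6)) = ((20*(-5))*28)*(2*(-6)*(-1)) = -100*28*12 = -2800*12 = -33600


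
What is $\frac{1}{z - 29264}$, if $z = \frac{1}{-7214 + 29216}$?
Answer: $- \frac{22002}{643866527} \approx -3.4172 \cdot 10^{-5}$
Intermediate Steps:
$z = \frac{1}{22002} \approx 4.545 \cdot 10^{-5}$
$\frac{1}{z - 29264} = \frac{1}{\frac{1}{22002} - 29264} = \frac{1}{- \frac{643866527}{22002}} = - \frac{22002}{643866527}$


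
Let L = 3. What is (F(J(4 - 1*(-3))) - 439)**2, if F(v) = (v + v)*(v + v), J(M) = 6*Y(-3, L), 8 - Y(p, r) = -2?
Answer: 194909521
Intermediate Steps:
Y(p, r) = 10 (Y(p, r) = 8 - 1*(-2) = 8 + 2 = 10)
J(M) = 60 (J(M) = 6*10 = 60)
F(v) = 4*v**2 (F(v) = (2*v)*(2*v) = 4*v**2)
(F(J(4 - 1*(-3))) - 439)**2 = (4*60**2 - 439)**2 = (4*3600 - 439)**2 = (14400 - 439)**2 = 13961**2 = 194909521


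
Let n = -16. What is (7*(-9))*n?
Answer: 1008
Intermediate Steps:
(7*(-9))*n = (7*(-9))*(-16) = -63*(-16) = 1008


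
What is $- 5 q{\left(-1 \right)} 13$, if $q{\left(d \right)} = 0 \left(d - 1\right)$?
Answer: $0$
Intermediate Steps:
$q{\left(d \right)} = 0$ ($q{\left(d \right)} = 0 \left(-1 + d\right) = 0$)
$- 5 q{\left(-1 \right)} 13 = \left(-5\right) 0 \cdot 13 = 0 \cdot 13 = 0$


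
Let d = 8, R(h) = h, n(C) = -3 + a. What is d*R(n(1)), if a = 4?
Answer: 8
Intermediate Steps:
n(C) = 1 (n(C) = -3 + 4 = 1)
d*R(n(1)) = 8*1 = 8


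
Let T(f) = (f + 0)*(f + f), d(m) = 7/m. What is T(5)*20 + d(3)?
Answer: 3007/3 ≈ 1002.3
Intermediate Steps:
T(f) = 2*f² (T(f) = f*(2*f) = 2*f²)
T(5)*20 + d(3) = (2*5²)*20 + 7/3 = (2*25)*20 + 7*(⅓) = 50*20 + 7/3 = 1000 + 7/3 = 3007/3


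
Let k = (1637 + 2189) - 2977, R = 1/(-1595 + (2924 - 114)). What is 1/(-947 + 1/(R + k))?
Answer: -1031536/976863377 ≈ -0.0010560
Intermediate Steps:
R = 1/1215 (R = 1/(-1595 + 2810) = 1/1215 ≈ 0.00082305)
k = 849 (k = 3826 - 2977 = 849)
1/(-947 + 1/(R + k)) = 1/(-947 + 1/(1/1215 + 849)) = 1/(-947 + 1/(1031536/1215)) = 1/(-947 + 1215/1031536) = 1/(-976863377/1031536) = -1031536/976863377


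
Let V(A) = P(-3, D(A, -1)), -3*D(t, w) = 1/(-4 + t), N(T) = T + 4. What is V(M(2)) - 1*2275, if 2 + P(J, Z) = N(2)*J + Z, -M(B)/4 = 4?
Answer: -137699/60 ≈ -2295.0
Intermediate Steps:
N(T) = 4 + T
M(B) = -16 (M(B) = -4*4 = -16)
D(t, w) = -1/(3*(-4 + t))
P(J, Z) = -2 + Z + 6*J (P(J, Z) = -2 + ((4 + 2)*J + Z) = -2 + (6*J + Z) = -2 + (Z + 6*J) = -2 + Z + 6*J)
V(A) = -20 - 1/(-12 + 3*A) (V(A) = -2 - 1/(-12 + 3*A) + 6*(-3) = -2 - 1/(-12 + 3*A) - 18 = -20 - 1/(-12 + 3*A))
V(M(2)) - 1*2275 = (239 - 60*(-16))/(3*(-4 - 16)) - 1*2275 = (⅓)*(239 + 960)/(-20) - 2275 = (⅓)*(-1/20)*1199 - 2275 = -1199/60 - 2275 = -137699/60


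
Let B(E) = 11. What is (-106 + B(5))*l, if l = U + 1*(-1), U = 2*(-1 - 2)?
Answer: 665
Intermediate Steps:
U = -6 (U = 2*(-3) = -6)
l = -7 (l = -6 + 1*(-1) = -6 - 1 = -7)
(-106 + B(5))*l = (-106 + 11)*(-7) = -95*(-7) = 665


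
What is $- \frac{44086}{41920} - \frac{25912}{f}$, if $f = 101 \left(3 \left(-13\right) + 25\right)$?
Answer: $\frac{255973359}{14818720} \approx 17.274$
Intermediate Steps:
$f = -1414$ ($f = 101 \left(-39 + 25\right) = 101 \left(-14\right) = -1414$)
$- \frac{44086}{41920} - \frac{25912}{f} = - \frac{44086}{41920} - \frac{25912}{-1414} = \left(-44086\right) \frac{1}{41920} - - \frac{12956}{707} = - \frac{22043}{20960} + \frac{12956}{707} = \frac{255973359}{14818720}$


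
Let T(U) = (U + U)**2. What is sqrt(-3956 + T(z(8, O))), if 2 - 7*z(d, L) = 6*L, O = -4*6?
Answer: 2*I*sqrt(27145)/7 ≈ 47.074*I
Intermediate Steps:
O = -24
z(d, L) = 2/7 - 6*L/7
T(U) = 4*U**2 (T(U) = (2*U)**2 = 4*U**2)
sqrt(-3956 + T(z(8, O))) = sqrt(-3956 + 4*(2/7 - 6/7*(-24))**2) = sqrt(-3956 + 4*(2/7 + 144/7)**2) = sqrt(-3956 + 4*(146/7)**2) = sqrt(-3956 + 4*(21316/49)) = sqrt(-3956 + 85264/49) = sqrt(-108580/49) = 2*I*sqrt(27145)/7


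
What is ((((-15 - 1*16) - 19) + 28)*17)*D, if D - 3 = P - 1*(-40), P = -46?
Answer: 1122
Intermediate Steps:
D = -3 (D = 3 + (-46 - 1*(-40)) = 3 + (-46 + 40) = 3 - 6 = -3)
((((-15 - 1*16) - 19) + 28)*17)*D = ((((-15 - 1*16) - 19) + 28)*17)*(-3) = ((((-15 - 16) - 19) + 28)*17)*(-3) = (((-31 - 19) + 28)*17)*(-3) = ((-50 + 28)*17)*(-3) = -22*17*(-3) = -374*(-3) = 1122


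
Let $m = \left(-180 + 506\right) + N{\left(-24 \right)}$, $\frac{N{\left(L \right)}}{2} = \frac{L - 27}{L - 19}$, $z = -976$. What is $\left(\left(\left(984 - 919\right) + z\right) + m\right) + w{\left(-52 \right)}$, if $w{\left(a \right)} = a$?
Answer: $- \frac{27289}{43} \approx -634.63$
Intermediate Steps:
$N{\left(L \right)} = \frac{2 \left(-27 + L\right)}{-19 + L}$ ($N{\left(L \right)} = 2 \frac{L - 27}{L - 19} = 2 \frac{-27 + L}{-19 + L} = \frac{2 \left(-27 + L\right)}{-19 + L}$)
$m = \frac{14120}{43}$ ($m = \left(-180 + 506\right) + \frac{2 \left(-27 - 24\right)}{-19 - 24} = 326 + 2 \frac{1}{-43} \left(-51\right) = 326 + 2 \left(- \frac{1}{43}\right) \left(-51\right) = 326 + \frac{102}{43} = \frac{14120}{43} \approx 328.37$)
$\left(\left(\left(984 - 919\right) + z\right) + m\right) + w{\left(-52 \right)} = \left(\left(\left(984 - 919\right) - 976\right) + \frac{14120}{43}\right) - 52 = \left(\left(65 - 976\right) + \frac{14120}{43}\right) - 52 = \left(-911 + \frac{14120}{43}\right) - 52 = - \frac{25053}{43} - 52 = - \frac{27289}{43}$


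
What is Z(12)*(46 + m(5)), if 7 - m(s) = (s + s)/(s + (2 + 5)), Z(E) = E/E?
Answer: 313/6 ≈ 52.167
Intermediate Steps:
Z(E) = 1
m(s) = 7 - 2*s/(7 + s) (m(s) = 7 - (s + s)/(s + (2 + 5)) = 7 - 2*s/(s + 7) = 7 - 2*s/(7 + s))
Z(12)*(46 + m(5)) = 1*(46 + (49 + 5*5)/(7 + 5)) = 1*(46 + (49 + 25)/12) = 1*(46 + (1/12)*74) = 1*(46 + 37/6) = 1*(313/6) = 313/6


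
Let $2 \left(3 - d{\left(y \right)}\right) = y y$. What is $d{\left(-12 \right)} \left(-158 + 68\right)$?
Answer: $6210$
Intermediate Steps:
$d{\left(y \right)} = 3 - \frac{y^{2}}{2}$ ($d{\left(y \right)} = 3 - \frac{y y}{2} = 3 - \frac{y^{2}}{2}$)
$d{\left(-12 \right)} \left(-158 + 68\right) = \left(3 - \frac{\left(-12\right)^{2}}{2}\right) \left(-158 + 68\right) = \left(3 - 72\right) \left(-90\right) = \left(-69\right) \left(-90\right) = 6210$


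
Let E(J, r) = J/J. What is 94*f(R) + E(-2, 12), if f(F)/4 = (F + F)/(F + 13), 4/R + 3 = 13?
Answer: 1571/67 ≈ 23.448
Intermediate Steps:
R = ⅖ (R = 4/(-3 + 13) = 4/10 = 4*(⅒) = ⅖ ≈ 0.40000)
E(J, r) = 1
f(F) = 8*F/(13 + F) (f(F) = 4*((F + F)/(F + 13)) = 4*((2*F)/(13 + F)) = 4*(2*F/(13 + F)) = 8*F/(13 + F))
94*f(R) + E(-2, 12) = 94*(8*(⅖)/(13 + ⅖)) + 1 = 94*(8*(⅖)/(67/5)) + 1 = 94*(8*(⅖)*(5/67)) + 1 = 94*(16/67) + 1 = 1504/67 + 1 = 1571/67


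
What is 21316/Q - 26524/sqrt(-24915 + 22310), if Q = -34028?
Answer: -5329/8507 + 26524*I*sqrt(2605)/2605 ≈ -0.62643 + 519.68*I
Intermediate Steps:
21316/Q - 26524/sqrt(-24915 + 22310) = 21316/(-34028) - 26524/sqrt(-24915 + 22310) = 21316*(-1/34028) - 26524*(-I*sqrt(2605)/2605) = -5329/8507 - 26524*(-I*sqrt(2605)/2605) = -5329/8507 - (-26524)*I*sqrt(2605)/2605 = -5329/8507 + 26524*I*sqrt(2605)/2605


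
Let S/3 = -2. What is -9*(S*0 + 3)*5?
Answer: -135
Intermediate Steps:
S = -6 (S = 3*(-2) = -6)
-9*(S*0 + 3)*5 = -9*(-6*0 + 3)*5 = -9*(0 + 3)*5 = -9*3*5 = -27*5 = -135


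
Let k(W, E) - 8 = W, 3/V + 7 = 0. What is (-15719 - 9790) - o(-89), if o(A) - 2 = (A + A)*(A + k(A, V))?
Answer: -55771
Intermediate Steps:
V = -3/7 (V = 3/(-7 + 0) = 3/(-7) = 3*(-1/7) = -3/7 ≈ -0.42857)
k(W, E) = 8 + W
o(A) = 2 + 2*A*(8 + 2*A) (o(A) = 2 + (A + A)*(A + (8 + A)) = 2 + (2*A)*(8 + 2*A) = 2 + 2*A*(8 + 2*A))
(-15719 - 9790) - o(-89) = (-15719 - 9790) - (2 + 4*(-89)**2 + 16*(-89)) = -25509 - (2 + 4*7921 - 1424) = -25509 - (2 + 31684 - 1424) = -25509 - 1*30262 = -25509 - 30262 = -55771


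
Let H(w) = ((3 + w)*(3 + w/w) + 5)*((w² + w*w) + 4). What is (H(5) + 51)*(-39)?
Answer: -79911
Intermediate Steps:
H(w) = (4 + 2*w²)*(17 + 4*w) (H(w) = ((3 + w)*(3 + 1) + 5)*((w² + w²) + 4) = ((3 + w)*4 + 5)*(2*w² + 4) = ((12 + 4*w) + 5)*(4 + 2*w²) = (17 + 4*w)*(4 + 2*w²) = (4 + 2*w²)*(17 + 4*w))
(H(5) + 51)*(-39) = ((68 + 8*5³ + 16*5 + 34*5²) + 51)*(-39) = ((68 + 8*125 + 80 + 34*25) + 51)*(-39) = ((68 + 1000 + 80 + 850) + 51)*(-39) = (1998 + 51)*(-39) = 2049*(-39) = -79911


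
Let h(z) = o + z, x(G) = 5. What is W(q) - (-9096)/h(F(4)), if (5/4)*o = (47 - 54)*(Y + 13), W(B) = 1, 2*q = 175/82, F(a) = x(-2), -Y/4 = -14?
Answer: -43573/1907 ≈ -22.849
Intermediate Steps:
Y = 56 (Y = -4*(-14) = 56)
F(a) = 5
q = 175/164 (q = (175/82)/2 = (175*(1/82))/2 = (½)*(175/82) = 175/164 ≈ 1.0671)
o = -1932/5 (o = 4*((47 - 54)*(56 + 13))/5 = 4*(-7*69)/5 = (⅘)*(-483) = -1932/5 ≈ -386.40)
h(z) = -1932/5 + z
W(q) - (-9096)/h(F(4)) = 1 - (-9096)/(-1932/5 + 5) = 1 - (-9096)/(-1907/5) = 1 - (-9096)*(-5)/1907 = 1 - 1*45480/1907 = 1 - 45480/1907 = -43573/1907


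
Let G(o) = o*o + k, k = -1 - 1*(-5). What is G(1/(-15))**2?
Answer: 811801/50625 ≈ 16.036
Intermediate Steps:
k = 4 (k = -1 + 5 = 4)
G(o) = 4 + o**2 (G(o) = o*o + 4 = o**2 + 4 = 4 + o**2)
G(1/(-15))**2 = (4 + (1/(-15))**2)**2 = (4 + (-1/15)**2)**2 = (4 + 1/225)**2 = (901/225)**2 = 811801/50625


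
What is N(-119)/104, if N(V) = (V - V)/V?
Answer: 0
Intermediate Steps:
N(V) = 0 (N(V) = 0/V = 0)
N(-119)/104 = 0/104 = 0*(1/104) = 0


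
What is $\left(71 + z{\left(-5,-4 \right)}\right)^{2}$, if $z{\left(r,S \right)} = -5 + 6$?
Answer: $5184$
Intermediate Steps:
$z{\left(r,S \right)} = 1$
$\left(71 + z{\left(-5,-4 \right)}\right)^{2} = \left(71 + 1\right)^{2} = 72^{2} = 5184$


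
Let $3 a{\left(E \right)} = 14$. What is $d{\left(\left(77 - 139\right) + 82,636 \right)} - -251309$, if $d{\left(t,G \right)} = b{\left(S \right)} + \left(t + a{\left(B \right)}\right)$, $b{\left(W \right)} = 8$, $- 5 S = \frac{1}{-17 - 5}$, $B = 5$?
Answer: $\frac{754025}{3} \approx 2.5134 \cdot 10^{5}$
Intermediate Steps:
$a{\left(E \right)} = \frac{14}{3}$ ($a{\left(E \right)} = \frac{1}{3} \cdot 14 = \frac{14}{3}$)
$S = \frac{1}{110}$ ($S = - \frac{1}{5 \left(-17 - 5\right)} = - \frac{1}{5 \left(-22\right)} = \left(- \frac{1}{5}\right) \left(- \frac{1}{22}\right) = \frac{1}{110} \approx 0.0090909$)
$d{\left(t,G \right)} = \frac{38}{3} + t$ ($d{\left(t,G \right)} = 8 + \left(t + \frac{14}{3}\right) = 8 + \left(\frac{14}{3} + t\right) = \frac{38}{3} + t$)
$d{\left(\left(77 - 139\right) + 82,636 \right)} - -251309 = \left(\frac{38}{3} + \left(\left(77 - 139\right) + 82\right)\right) - -251309 = \left(\frac{38}{3} + \left(-62 + 82\right)\right) + 251309 = \left(\frac{38}{3} + 20\right) + 251309 = \frac{98}{3} + 251309 = \frac{754025}{3}$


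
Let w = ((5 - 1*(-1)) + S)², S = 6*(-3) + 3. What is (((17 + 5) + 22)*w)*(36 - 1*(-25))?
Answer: 217404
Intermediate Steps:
S = -15 (S = -18 + 3 = -15)
w = 81 (w = ((5 - 1*(-1)) - 15)² = ((5 + 1) - 15)² = (6 - 15)² = (-9)² = 81)
(((17 + 5) + 22)*w)*(36 - 1*(-25)) = (((17 + 5) + 22)*81)*(36 - 1*(-25)) = ((22 + 22)*81)*(36 + 25) = (44*81)*61 = 3564*61 = 217404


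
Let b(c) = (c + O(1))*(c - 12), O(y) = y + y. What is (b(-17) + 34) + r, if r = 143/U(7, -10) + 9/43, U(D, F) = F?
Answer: 195611/430 ≈ 454.91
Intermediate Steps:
O(y) = 2*y
b(c) = (-12 + c)*(2 + c) (b(c) = (c + 2*1)*(c - 12) = (c + 2)*(-12 + c) = (2 + c)*(-12 + c) = (-12 + c)*(2 + c))
r = -6059/430 (r = 143/(-10) + 9/43 = 143*(-⅒) + 9*(1/43) = -143/10 + 9/43 = -6059/430 ≈ -14.091)
(b(-17) + 34) + r = ((-24 + (-17)² - 10*(-17)) + 34) - 6059/430 = ((-24 + 289 + 170) + 34) - 6059/430 = (435 + 34) - 6059/430 = 469 - 6059/430 = 195611/430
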